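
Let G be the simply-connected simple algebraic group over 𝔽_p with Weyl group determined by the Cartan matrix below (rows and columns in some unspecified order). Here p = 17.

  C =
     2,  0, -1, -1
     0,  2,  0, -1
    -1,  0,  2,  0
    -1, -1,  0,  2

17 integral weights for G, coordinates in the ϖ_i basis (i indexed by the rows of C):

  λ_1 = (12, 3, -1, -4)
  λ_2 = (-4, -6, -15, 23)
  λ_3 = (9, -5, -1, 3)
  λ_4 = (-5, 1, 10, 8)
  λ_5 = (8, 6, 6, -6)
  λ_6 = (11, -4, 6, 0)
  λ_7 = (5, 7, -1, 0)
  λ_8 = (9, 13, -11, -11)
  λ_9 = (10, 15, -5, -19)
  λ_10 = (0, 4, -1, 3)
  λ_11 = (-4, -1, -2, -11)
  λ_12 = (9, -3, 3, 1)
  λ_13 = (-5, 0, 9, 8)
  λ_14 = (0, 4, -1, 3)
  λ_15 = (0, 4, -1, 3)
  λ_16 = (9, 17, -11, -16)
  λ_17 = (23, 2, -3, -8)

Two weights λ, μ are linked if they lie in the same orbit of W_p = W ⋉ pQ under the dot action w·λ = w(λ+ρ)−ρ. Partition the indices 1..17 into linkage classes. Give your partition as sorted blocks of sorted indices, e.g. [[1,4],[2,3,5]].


Root system A_4: the 4×4 matrix C matches after relabeling.

Alcove-folded reps (p=17, 17 weights, presented ϖ-order):

  1: (10, 1, 0, 3);  2: (10, 2, 4, 0);  3: (10, 4, 0, 0);  4: (4, 1, 6, 5);  5: (4, 1, 6, 5);  6: (10, 2, 4, 0);  7: (6, 8, 0, 1);  8: (10, 4, 0, 0);  9: (4, 1, 6, 5);  10: (1, 5, 0, 4);  11: (10, 1, 0, 3);  12: (10, 2, 4, 0);  13: (4, 1, 6, 5);  14: (1, 5, 0, 4);  15: (1, 5, 0, 4);  16: (10, 2, 4, 0);  17: (10, 2, 4, 0)

Grouping the 17 weights by Ā_17-representative: 6 linkage classes.

[[1, 11], [2, 6, 12, 16, 17], [3, 8], [4, 5, 9, 13], [7], [10, 14, 15]]


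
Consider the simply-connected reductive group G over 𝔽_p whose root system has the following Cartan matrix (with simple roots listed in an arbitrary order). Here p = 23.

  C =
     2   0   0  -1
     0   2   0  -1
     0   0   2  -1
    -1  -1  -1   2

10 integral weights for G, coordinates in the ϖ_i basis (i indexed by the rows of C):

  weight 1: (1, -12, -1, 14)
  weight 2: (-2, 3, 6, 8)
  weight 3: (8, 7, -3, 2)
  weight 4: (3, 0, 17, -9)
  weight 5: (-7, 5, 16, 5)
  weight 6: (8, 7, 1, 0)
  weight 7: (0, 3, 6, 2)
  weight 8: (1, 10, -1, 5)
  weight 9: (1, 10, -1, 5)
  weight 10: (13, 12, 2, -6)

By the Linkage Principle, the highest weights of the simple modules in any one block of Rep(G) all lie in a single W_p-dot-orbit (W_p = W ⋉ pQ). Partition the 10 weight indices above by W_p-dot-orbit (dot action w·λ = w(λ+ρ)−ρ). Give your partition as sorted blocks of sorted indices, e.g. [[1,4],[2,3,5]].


Type D_4, rank 4, |W|=192; reorder rows/cols to standard.

Ā_23 reps of the 10 weights (D_4, coords as presented):

  λ_1+ρ ↦ (2, 11, 0, 4)
  λ_2+ρ ↦ (1, 4, 7, 3)
  λ_3+ρ ↦ (9, 8, 2, 1)
  λ_4+ρ ↦ (1, 4, 7, 3)
  λ_5+ρ ↦ (0, 0, 11, 6)
  λ_6+ρ ↦ (9, 8, 2, 1)
  λ_7+ρ ↦ (1, 4, 7, 3)
  λ_8+ρ ↦ (2, 11, 0, 4)
  λ_9+ρ ↦ (2, 11, 0, 4)
  λ_10+ρ ↦ (9, 8, 2, 1)

Partition of {1..10} into 4 W_23-dot-orbits:

[[1, 8, 9], [2, 4, 7], [3, 6, 10], [5]]


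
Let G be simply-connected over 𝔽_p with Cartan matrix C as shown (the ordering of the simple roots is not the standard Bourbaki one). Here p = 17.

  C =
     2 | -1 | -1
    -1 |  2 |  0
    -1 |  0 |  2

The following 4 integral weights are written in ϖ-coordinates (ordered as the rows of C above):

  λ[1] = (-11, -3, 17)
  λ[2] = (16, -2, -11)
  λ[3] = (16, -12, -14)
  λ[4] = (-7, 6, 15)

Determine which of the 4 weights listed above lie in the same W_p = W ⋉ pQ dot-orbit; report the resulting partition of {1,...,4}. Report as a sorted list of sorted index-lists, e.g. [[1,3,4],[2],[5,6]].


Cartan matrix: type A_3 (|W|=24); un-permuting the 3 rows.

Alcove-folded reps (p=17, 4 weights, presented ϖ-order):

  1: (2, 9, 5);  2: (6, 1, 10);  3: (7, 4, 6);  4: (6, 1, 10)

The 4 indices split into 3 linkage classes (same alcove rep ⇔ same W_17-dot-orbit):

[[1], [2, 4], [3]]


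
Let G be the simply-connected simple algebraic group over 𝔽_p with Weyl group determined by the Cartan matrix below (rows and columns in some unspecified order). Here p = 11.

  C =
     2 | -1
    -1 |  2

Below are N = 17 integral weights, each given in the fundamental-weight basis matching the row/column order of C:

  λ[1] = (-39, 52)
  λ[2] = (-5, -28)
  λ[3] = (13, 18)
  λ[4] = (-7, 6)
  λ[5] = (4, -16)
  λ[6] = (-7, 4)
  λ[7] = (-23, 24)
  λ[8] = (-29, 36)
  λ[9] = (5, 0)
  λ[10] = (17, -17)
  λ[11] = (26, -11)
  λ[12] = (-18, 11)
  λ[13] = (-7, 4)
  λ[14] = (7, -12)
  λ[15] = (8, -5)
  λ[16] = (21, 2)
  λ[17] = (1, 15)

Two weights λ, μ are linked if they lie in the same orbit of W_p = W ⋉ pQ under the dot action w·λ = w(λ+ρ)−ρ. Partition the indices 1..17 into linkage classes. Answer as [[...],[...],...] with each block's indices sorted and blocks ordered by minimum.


Dynkin diagram of C (from the 2 off-diagonal −1 entries): A_2.

Alcove-folded reps (p=11, 17 weights, presented ϖ-order):

  λ_1+ρ ↦ (4, 2);  λ_2+ρ ↦ (4, 2);  λ_3+ρ ↦ (3, 8);  λ_4+ρ ↦ (6, 1);  λ_5+ρ ↦ (6, 1);  λ_6+ρ ↦ (5, 1);  λ_7+ρ ↦ (3, 8);  λ_8+ρ ↦ (5, 4);  λ_9+ρ ↦ (6, 1);  λ_10+ρ ↦ (5, 4);  λ_11+ρ ↦ (5, 1);  λ_12+ρ ↦ (5, 1);  λ_13+ρ ↦ (5, 1);  λ_14+ρ ↦ (3, 8);  λ_15+ρ ↦ (5, 4);  λ_16+ρ ↦ (3, 8);  λ_17+ρ ↦ (5, 4)

Grouping the 17 weights by Ā_11-representative: 5 linkage classes.

[[1, 2], [3, 7, 14, 16], [4, 5, 9], [6, 11, 12, 13], [8, 10, 15, 17]]


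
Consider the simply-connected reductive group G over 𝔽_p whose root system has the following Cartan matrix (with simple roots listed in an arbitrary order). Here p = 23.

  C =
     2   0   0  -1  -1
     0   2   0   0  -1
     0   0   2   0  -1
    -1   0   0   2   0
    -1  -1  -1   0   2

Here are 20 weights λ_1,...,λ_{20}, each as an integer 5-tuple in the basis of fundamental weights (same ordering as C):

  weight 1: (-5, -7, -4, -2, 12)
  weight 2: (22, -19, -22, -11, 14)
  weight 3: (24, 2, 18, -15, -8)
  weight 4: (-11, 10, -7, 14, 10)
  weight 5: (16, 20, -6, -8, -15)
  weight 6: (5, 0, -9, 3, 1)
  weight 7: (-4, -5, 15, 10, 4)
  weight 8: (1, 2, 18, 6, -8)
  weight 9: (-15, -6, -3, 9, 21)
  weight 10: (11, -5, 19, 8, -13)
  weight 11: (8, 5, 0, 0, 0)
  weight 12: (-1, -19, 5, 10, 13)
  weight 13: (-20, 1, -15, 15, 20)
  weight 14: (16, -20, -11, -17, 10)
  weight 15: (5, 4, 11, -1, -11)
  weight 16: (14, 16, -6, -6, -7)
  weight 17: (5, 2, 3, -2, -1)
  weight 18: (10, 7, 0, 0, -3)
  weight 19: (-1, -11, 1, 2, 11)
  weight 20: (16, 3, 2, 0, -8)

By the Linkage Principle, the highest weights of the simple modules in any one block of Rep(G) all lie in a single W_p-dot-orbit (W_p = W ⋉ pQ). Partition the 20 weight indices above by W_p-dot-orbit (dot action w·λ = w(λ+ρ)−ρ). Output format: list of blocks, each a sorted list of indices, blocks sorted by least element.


Type D_5, rank 5, |W|=1920; reorder rows/cols to standard.

λ_j+ρ reflected into Ā_23 (⟨·,θ^∨⟩≤23); 5-tuples as given:

    1: (0, 5, 2, 4, 1)
    2: (0, 5, 2, 4, 1)
    3: (0, 10, 2, 3, 2)
    4: (4, 6, 1, 1, 1)
    5: (2, 2, 10, 2, 2)
    6: (0, 5, 2, 4, 1)
    7: (2, 2, 10, 2, 2)
    8: (2, 2, 10, 2, 2)
    9: (0, 5, 2, 4, 1)
    10: (0, 10, 2, 3, 2)
    11: (4, 6, 1, 1, 1)
    12: (0, 10, 2, 3, 2)
    13: (0, 10, 2, 3, 2)
    14: (4, 6, 1, 1, 1)
    15: (0, 5, 2, 4, 1)
    16: (2, 6, 6, 2, 2)
    17: (5, 3, 4, 1, 0)
    18: (4, 6, 1, 1, 1)
    19: (0, 10, 2, 3, 2)
    20: (5, 3, 4, 1, 0)

Grouping the 20 weights by Ā_23-representative: 6 linkage classes.

[[1, 2, 6, 9, 15], [3, 10, 12, 13, 19], [4, 11, 14, 18], [5, 7, 8], [16], [17, 20]]


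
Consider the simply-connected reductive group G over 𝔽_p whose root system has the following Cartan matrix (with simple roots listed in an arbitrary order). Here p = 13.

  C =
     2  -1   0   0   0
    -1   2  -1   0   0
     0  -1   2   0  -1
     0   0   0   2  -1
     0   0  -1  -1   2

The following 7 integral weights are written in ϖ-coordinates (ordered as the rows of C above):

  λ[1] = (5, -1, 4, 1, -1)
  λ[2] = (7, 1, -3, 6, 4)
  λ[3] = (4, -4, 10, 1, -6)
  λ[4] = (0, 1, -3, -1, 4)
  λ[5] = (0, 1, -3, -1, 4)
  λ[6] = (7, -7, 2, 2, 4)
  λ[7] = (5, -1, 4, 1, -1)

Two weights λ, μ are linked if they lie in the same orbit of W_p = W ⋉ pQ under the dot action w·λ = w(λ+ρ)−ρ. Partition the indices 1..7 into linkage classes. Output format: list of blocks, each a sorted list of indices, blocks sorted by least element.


Cartan matrix: type A_5 (|W|=720); un-permuting the 5 rows.

λ_j+ρ reflected into Ā_13 (⟨·,θ^∨⟩≤13); 5-tuples as given:

  [1] (6, 0, 5, 2, 0) · [2] (1, 0, 2, 0, 3) · [3] (2, 3, 3, 3, 2) · [4] (1, 0, 2, 0, 3) · [5] (1, 0, 2, 0, 3) · [6] (2, 3, 3, 3, 2) · [7] (6, 0, 5, 2, 0)

Grouping the 7 weights by Ā_13-representative: 3 linkage classes.

[[1, 7], [2, 4, 5], [3, 6]]


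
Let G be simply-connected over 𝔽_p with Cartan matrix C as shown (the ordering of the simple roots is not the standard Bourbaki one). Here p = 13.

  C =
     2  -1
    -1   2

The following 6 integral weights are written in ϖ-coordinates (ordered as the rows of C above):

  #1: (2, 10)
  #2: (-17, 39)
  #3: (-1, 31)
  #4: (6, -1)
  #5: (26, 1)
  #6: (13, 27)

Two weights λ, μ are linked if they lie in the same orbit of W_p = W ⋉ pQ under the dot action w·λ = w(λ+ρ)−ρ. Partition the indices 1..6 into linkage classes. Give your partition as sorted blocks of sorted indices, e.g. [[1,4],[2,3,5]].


C ↔ A_2 under row/col permutation; |W(A_2)| = 6.

Alcove-folded reps (p=13, 6 weights, presented ϖ-order):

  [1] (2, 10)
  [2] (2, 10)
  [3] (7, 0)
  [4] (7, 0)
  [5] (2, 10)
  [6] (2, 10)

Linkage partition of the 6 weights (2 classes, p=13):

[[1, 2, 5, 6], [3, 4]]


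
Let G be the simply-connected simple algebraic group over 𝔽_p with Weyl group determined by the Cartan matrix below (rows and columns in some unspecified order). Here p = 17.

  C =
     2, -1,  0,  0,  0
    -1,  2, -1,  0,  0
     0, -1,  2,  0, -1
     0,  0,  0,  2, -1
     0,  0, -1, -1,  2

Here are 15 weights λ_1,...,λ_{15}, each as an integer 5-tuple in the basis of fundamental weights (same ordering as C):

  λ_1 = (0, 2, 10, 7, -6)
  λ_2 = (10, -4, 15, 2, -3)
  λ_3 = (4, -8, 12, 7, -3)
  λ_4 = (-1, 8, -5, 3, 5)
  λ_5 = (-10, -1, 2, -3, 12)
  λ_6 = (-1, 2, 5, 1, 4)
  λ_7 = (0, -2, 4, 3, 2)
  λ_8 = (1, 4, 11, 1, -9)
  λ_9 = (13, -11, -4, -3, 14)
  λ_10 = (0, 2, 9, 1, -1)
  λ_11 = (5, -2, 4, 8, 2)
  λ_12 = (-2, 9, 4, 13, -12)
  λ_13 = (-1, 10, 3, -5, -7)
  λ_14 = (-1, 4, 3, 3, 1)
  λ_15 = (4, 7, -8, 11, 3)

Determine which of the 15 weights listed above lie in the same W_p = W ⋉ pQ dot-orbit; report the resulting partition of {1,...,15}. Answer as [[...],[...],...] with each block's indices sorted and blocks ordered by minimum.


Cartan matrix: type A_5 (|W|=720); un-permuting the 5 rows.

Folding the 15 weights λ_j+ρ into Ā_17 (reps in the given 5-coord order):

  [1] (0, 3, 6, 2, 5);  [2] (0, 3, 6, 2, 5);  [3] (0, 5, 4, 4, 2);  [4] (0, 5, 4, 4, 2);  [5] (0, 3, 6, 2, 5);  [6] (0, 3, 6, 2, 5);  [7] (0, 1, 4, 4, 3);  [8] (0, 5, 4, 4, 2);  [9] (1, 3, 10, 2, 0);  [10] (1, 3, 10, 2, 0);  [11] (0, 1, 4, 4, 3);  [12] (0, 3, 6, 2, 5);  [13] (0, 5, 4, 4, 2);  [14] (0, 5, 4, 4, 2);  [15] (0, 1, 4, 4, 3)

Partition of {1..15} into 4 W_17-dot-orbits:

[[1, 2, 5, 6, 12], [3, 4, 8, 13, 14], [7, 11, 15], [9, 10]]


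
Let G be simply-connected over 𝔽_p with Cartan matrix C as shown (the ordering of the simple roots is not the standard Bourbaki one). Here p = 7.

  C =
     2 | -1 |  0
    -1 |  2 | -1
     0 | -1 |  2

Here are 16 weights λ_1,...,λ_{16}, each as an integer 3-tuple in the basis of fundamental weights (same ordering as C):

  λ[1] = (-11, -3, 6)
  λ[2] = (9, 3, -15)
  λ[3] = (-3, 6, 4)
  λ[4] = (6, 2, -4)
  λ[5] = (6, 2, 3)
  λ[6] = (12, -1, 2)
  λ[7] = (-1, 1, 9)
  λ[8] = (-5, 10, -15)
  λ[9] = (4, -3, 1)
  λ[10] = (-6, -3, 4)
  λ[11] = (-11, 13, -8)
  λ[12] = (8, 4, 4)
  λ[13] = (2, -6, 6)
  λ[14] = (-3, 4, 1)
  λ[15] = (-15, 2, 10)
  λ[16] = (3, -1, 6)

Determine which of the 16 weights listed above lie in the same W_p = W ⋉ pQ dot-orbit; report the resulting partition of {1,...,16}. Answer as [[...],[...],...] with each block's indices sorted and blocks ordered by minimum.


Root system A_3: the 3×3 matrix C matches after relabeling.

Alcove-folded reps (p=7, 16 weights, presented ϖ-order):

    λ_1 → (3, 2, 0)
    λ_2 → (4, 0, 0)
    λ_3 → (3, 2, 0)
    λ_4 → (4, 0, 0)
    λ_5 → (0, 0, 3)
    λ_6 → (2, 4, 0)
    λ_7 → (2, 3, 2)
    λ_8 → (4, 0, 0)
    λ_9 → (3, 2, 0)
    λ_10 → (2, 3, 2)
    λ_11 → (0, 0, 3)
    λ_12 → (2, 3, 2)
    λ_13 → (2, 3, 2)
    λ_14 → (2, 3, 2)
    λ_15 → (0, 0, 3)
    λ_16 → (0, 0, 3)

Partition of {1..16} into 5 W_7-dot-orbits:

[[1, 3, 9], [2, 4, 8], [5, 11, 15, 16], [6], [7, 10, 12, 13, 14]]


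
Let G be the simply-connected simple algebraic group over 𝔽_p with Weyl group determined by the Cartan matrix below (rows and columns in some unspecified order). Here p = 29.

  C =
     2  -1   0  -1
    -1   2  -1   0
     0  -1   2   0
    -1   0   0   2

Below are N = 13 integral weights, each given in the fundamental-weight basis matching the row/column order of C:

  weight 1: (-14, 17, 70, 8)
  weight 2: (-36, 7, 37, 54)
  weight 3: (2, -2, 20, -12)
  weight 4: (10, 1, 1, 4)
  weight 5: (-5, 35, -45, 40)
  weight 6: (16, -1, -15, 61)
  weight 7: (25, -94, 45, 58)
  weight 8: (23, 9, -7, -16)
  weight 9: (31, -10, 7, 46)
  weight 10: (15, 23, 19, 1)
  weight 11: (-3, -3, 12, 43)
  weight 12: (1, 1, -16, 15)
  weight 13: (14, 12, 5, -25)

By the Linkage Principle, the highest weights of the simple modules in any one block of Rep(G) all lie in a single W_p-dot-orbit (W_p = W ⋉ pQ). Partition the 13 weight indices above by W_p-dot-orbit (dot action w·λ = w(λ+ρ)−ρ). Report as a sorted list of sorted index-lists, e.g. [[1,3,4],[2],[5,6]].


Type A_4, rank 4, |W|=120; reorder rows/cols to standard.

Folding the 13 weights λ_j+ρ into Ā_29 (reps in the given 4-coord order):

  λ_1+ρ ↦ (11, 2, 2, 5) · λ_2+ρ ↦ (1, 8, 12, 2) · λ_3+ρ ↦ (1, 8, 12, 2) · λ_4+ρ ↦ (11, 2, 2, 5) · λ_5+ρ ↦ (8, 4, 3, 0) · λ_6+ρ ↦ (8, 4, 3, 0) · λ_7+ρ ↦ (1, 8, 12, 2) · λ_8+ρ ↦ (9, 4, 1, 10) · λ_9+ρ ↦ (1, 8, 12, 2) · λ_10+ρ ↦ (11, 2, 2, 5) · λ_11+ρ ↦ (11, 2, 2, 5) · λ_12+ρ ↦ (11, 2, 2, 5) · λ_13+ρ ↦ (9, 4, 1, 10)

Partition of {1..13} into 4 W_29-dot-orbits:

[[1, 4, 10, 11, 12], [2, 3, 7, 9], [5, 6], [8, 13]]


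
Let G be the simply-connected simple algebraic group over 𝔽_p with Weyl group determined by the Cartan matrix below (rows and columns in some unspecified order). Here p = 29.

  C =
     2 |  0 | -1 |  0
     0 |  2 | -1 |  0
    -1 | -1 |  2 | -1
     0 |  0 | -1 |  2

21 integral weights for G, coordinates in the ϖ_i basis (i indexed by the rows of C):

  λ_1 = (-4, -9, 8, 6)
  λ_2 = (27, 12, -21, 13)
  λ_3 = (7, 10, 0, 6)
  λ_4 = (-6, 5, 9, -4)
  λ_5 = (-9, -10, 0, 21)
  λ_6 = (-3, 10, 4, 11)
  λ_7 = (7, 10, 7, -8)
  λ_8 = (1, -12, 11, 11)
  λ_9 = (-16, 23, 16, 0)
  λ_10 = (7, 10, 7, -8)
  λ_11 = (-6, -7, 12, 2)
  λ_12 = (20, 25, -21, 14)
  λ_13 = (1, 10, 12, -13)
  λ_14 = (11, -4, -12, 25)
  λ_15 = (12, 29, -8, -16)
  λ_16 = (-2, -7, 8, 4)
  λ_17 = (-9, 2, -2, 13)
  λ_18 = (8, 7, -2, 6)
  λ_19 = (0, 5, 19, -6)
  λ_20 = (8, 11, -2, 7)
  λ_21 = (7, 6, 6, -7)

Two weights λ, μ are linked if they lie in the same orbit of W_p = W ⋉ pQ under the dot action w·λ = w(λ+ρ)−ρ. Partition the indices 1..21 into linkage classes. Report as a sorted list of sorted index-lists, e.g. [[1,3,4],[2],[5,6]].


Type D_4, rank 4, |W|=192; reorder rows/cols to standard.

Alcove-folded reps (p=29, 21 weights, presented ϖ-order):

  λ_1+ρ ↦ (1, 6, 2, 5)
  λ_2+ρ ↦ (8, 7, 1, 6)
  λ_3+ρ ↦ (8, 11, 1, 7)
  λ_4+ρ ↦ (5, 6, 2, 3)
  λ_5+ρ ↦ (8, 7, 1, 6)
  λ_6+ρ ↦ (2, 11, 1, 12)
  λ_7+ρ ↦ (8, 11, 1, 7)
  λ_8+ρ ↦ (2, 11, 1, 12)
  λ_9+ρ ↦ (2, 11, 1, 12)
  λ_10+ρ ↦ (8, 11, 1, 7)
  λ_11+ρ ↦ (5, 6, 2, 3)
  λ_12+ρ ↦ (1, 6, 2, 5)
  λ_13+ρ ↦ (2, 11, 1, 12)
  λ_14+ρ ↦ (2, 11, 1, 12)
  λ_15+ρ ↦ (8, 7, 1, 6)
  λ_16+ρ ↦ (1, 6, 2, 5)
  λ_17+ρ ↦ (1, 6, 2, 5)
  λ_18+ρ ↦ (8, 7, 1, 6)
  λ_19+ρ ↦ (1, 6, 2, 5)
  λ_20+ρ ↦ (8, 11, 1, 7)
  λ_21+ρ ↦ (8, 7, 1, 6)

These 21 weights hit 5 W_29-dot-orbits; sizes (5, 5, 4, 2, 5):

[[1, 12, 16, 17, 19], [2, 5, 15, 18, 21], [3, 7, 10, 20], [4, 11], [6, 8, 9, 13, 14]]


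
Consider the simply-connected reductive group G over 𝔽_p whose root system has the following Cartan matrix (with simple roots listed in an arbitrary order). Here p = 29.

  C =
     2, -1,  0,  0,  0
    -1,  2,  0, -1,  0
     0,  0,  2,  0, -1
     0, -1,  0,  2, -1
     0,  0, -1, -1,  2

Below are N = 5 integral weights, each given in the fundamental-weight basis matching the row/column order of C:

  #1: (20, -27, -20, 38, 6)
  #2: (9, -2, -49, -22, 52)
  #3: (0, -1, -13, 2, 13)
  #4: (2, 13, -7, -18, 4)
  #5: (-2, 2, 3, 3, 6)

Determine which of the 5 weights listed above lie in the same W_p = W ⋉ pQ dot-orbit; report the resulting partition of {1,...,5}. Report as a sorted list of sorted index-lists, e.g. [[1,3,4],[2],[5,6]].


A_5 Cartan matrix, 5 simple roots permuted; ρ=(1,1,1,1,1).

Folding the 5 weights λ_j+ρ into Ā_29 (reps in the given 5-coord order):

  1: (7, 9, 5, 1, 2)
  2: (7, 9, 5, 1, 2)
  3: (1, 0, 12, 3, 2)
  4: (1, 0, 12, 3, 2)
  5: (1, 2, 4, 4, 7)

These 5 weights hit 3 W_29-dot-orbits; sizes (2, 2, 1):

[[1, 2], [3, 4], [5]]


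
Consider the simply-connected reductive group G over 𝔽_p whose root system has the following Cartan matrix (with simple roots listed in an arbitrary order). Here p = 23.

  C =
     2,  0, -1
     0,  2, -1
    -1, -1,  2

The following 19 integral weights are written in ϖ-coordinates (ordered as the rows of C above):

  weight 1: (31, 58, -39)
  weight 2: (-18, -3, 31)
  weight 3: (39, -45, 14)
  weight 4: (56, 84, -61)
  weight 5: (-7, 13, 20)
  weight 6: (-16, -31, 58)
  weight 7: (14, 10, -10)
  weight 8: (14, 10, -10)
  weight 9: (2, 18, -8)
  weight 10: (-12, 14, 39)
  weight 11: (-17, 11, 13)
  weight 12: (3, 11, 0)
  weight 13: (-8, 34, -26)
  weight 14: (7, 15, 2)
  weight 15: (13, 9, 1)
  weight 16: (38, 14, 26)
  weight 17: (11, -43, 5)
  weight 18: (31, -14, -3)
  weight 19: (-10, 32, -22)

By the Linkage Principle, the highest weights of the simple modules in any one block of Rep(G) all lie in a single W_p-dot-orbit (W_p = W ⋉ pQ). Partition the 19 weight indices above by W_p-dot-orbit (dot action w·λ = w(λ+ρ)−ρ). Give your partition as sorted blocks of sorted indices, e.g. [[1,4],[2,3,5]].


Type A_3, rank 3, |W|=24; reorder rows/cols to standard.

λ_j+ρ reflected into Ā_23 (⟨·,θ^∨⟩≤23); 3-tuples as given:

  λ_1+ρ ↦ (8, 7, 6)
  λ_2+ρ ↦ (8, 7, 6)
  λ_3+ρ ↦ (6, 2, 9)
  λ_4+ρ ↦ (11, 7, 2)
  λ_5+ρ ↦ (6, 2, 9)
  λ_6+ρ ↦ (8, 7, 6)
  λ_7+ρ ↦ (6, 2, 9)
  λ_8+ρ ↦ (6, 2, 9)
  λ_9+ρ ↦ (4, 12, 3)
  λ_10+ρ ↦ (6, 2, 9)
  λ_11+ρ ↦ (11, 7, 2)
  λ_12+ρ ↦ (4, 12, 1)
  λ_13+ρ ↦ (11, 7, 2)
  λ_14+ρ ↦ (4, 12, 3)
  λ_15+ρ ↦ (11, 7, 2)
  λ_16+ρ ↦ (4, 12, 3)
  λ_17+ρ ↦ (4, 12, 1)
  λ_18+ρ ↦ (8, 7, 6)
  λ_19+ρ ↦ (11, 7, 2)

Partition of {1..19} into 5 W_23-dot-orbits:

[[1, 2, 6, 18], [3, 5, 7, 8, 10], [4, 11, 13, 15, 19], [9, 14, 16], [12, 17]]


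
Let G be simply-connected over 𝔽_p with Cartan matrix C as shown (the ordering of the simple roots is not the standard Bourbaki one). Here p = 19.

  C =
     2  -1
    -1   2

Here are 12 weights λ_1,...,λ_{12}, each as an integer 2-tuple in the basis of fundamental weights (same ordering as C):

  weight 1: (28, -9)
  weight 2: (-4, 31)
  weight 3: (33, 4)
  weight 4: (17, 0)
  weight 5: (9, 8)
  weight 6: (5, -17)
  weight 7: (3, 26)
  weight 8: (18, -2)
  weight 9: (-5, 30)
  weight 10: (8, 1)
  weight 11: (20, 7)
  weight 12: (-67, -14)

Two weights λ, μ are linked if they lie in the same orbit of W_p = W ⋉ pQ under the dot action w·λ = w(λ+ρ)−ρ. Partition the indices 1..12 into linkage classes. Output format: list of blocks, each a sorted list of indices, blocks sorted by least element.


Type A_2, rank 2, |W|=6; reorder rows/cols to standard.

λ_j+ρ reflected into Ā_19 (⟨·,θ^∨⟩≤19); 2-tuples as given:

  λ_1+ρ ↦ (9, 2)
  λ_2+ρ ↦ (10, 6)
  λ_3+ρ ↦ (1, 14)
  λ_4+ρ ↦ (18, 1)
  λ_5+ρ ↦ (10, 9)
  λ_6+ρ ↦ (10, 6)
  λ_7+ρ ↦ (8, 7)
  λ_8+ρ ↦ (18, 1)
  λ_9+ρ ↦ (8, 7)
  λ_10+ρ ↦ (9, 2)
  λ_11+ρ ↦ (9, 2)
  λ_12+ρ ↦ (10, 6)

The 12 indices split into 6 linkage classes (same alcove rep ⇔ same W_19-dot-orbit):

[[1, 10, 11], [2, 6, 12], [3], [4, 8], [5], [7, 9]]


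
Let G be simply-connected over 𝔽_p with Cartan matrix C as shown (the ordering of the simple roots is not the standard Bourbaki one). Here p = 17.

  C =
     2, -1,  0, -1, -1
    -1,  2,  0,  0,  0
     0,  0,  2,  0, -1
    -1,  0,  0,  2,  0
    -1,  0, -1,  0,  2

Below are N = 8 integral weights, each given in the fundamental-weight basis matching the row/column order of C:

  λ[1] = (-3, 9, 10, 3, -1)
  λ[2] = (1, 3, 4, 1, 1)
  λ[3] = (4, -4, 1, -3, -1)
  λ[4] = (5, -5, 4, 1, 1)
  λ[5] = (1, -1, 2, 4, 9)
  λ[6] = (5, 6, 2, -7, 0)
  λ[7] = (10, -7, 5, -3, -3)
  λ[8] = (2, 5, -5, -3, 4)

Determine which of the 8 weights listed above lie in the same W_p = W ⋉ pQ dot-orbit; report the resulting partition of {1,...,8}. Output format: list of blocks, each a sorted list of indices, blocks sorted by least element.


Root system D_5: the 5×5 matrix C matches after relabeling.

λ_j+ρ reflected into Ā_17 (⟨·,θ^∨⟩≤17); 5-tuples as given:

  λ_1+ρ ↦ (2, 4, 5, 2, 0)
  λ_2+ρ ↦ (2, 4, 5, 2, 0)
  λ_3+ρ ↦ (0, 3, 2, 2, 0)
  λ_4+ρ ↦ (2, 4, 5, 2, 0)
  λ_5+ρ ↦ (0, 3, 2, 2, 0)
  λ_6+ρ ↦ (0, 7, 3, 6, 0)
  λ_7+ρ ↦ (1, 6, 4, 2, 1)
  λ_8+ρ ↦ (1, 6, 4, 2, 1)

Grouping the 8 weights by Ā_17-representative: 4 linkage classes.

[[1, 2, 4], [3, 5], [6], [7, 8]]


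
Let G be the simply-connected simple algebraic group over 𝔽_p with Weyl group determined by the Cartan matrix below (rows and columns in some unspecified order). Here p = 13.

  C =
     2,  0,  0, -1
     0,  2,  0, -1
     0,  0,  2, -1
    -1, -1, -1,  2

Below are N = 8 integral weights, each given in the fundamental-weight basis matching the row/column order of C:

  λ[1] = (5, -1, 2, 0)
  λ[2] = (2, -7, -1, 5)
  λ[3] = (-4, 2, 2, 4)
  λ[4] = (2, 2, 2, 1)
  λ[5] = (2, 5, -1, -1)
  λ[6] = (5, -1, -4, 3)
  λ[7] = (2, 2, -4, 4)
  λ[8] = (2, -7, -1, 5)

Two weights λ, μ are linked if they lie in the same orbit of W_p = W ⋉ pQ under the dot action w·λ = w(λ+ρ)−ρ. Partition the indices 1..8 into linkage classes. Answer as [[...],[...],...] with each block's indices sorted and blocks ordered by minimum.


Type D_4, rank 4, |W|=192; reorder rows/cols to standard.

Each λ_j+ρ reduced to Ā_13; 4-tuples below use C's row order:

    λ_1+ρ ↦ (6, 0, 3, 1)
    λ_2+ρ ↦ (3, 6, 0, 0)
    λ_3+ρ ↦ (3, 3, 3, 2)
    λ_4+ρ ↦ (3, 3, 3, 2)
    λ_5+ρ ↦ (3, 6, 0, 0)
    λ_6+ρ ↦ (6, 0, 3, 1)
    λ_7+ρ ↦ (3, 3, 3, 2)
    λ_8+ρ ↦ (3, 6, 0, 0)

The 8 indices split into 3 linkage classes (same alcove rep ⇔ same W_13-dot-orbit):

[[1, 6], [2, 5, 8], [3, 4, 7]]


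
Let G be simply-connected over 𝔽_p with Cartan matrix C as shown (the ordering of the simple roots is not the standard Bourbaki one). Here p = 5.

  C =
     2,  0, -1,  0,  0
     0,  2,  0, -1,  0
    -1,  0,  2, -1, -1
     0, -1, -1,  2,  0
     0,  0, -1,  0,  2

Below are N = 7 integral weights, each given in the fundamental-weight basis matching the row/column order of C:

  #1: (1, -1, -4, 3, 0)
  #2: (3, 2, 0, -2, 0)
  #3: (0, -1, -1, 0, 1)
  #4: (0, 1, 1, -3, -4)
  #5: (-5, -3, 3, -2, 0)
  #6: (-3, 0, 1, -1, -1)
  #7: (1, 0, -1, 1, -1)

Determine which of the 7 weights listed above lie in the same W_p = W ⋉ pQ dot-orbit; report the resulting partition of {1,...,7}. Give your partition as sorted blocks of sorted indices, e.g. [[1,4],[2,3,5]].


Cartan matrix: type D_5 (|W|=1920); un-permuting the 5 rows.

Ā_5 reps of the 7 weights (D_5, coords as presented):

  λ_1+ρ ↦ (1, 0, 0, 1, 2)
  λ_2+ρ ↦ (1, 0, 0, 1, 2)
  λ_3+ρ ↦ (1, 0, 0, 1, 2)
  λ_4+ρ ↦ (2, 1, 0, 0, 0)
  λ_5+ρ ↦ (1, 0, 0, 1, 2)
  λ_6+ρ ↦ (2, 1, 0, 0, 0)
  λ_7+ρ ↦ (2, 1, 0, 0, 0)

2 distinct reps among the 7 weights ⇒ 2 W_5-linkage classes:

[[1, 2, 3, 5], [4, 6, 7]]


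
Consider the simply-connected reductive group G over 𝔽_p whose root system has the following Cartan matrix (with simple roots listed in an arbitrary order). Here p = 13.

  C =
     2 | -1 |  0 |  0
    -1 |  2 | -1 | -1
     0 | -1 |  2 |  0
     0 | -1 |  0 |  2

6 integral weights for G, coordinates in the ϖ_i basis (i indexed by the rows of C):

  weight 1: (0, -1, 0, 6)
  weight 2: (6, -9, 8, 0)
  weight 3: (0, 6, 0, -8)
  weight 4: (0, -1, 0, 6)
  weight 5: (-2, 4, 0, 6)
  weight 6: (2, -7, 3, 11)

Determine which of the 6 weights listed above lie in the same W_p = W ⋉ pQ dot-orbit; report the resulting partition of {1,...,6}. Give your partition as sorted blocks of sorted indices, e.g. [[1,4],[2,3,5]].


Root system D_4: the 4×4 matrix C matches after relabeling.

λ_j+ρ reflected into Ā_13 (⟨·,θ^∨⟩≤13); 4-tuples as given:

    [1] (1, 0, 1, 7)
    [2] (1, 0, 1, 7)
    [3] (1, 0, 1, 7)
    [4] (1, 0, 1, 7)
    [5] (1, 0, 1, 7)
    [6] (3, 1, 2, 6)

The 6 indices split into 2 linkage classes (same alcove rep ⇔ same W_13-dot-orbit):

[[1, 2, 3, 4, 5], [6]]


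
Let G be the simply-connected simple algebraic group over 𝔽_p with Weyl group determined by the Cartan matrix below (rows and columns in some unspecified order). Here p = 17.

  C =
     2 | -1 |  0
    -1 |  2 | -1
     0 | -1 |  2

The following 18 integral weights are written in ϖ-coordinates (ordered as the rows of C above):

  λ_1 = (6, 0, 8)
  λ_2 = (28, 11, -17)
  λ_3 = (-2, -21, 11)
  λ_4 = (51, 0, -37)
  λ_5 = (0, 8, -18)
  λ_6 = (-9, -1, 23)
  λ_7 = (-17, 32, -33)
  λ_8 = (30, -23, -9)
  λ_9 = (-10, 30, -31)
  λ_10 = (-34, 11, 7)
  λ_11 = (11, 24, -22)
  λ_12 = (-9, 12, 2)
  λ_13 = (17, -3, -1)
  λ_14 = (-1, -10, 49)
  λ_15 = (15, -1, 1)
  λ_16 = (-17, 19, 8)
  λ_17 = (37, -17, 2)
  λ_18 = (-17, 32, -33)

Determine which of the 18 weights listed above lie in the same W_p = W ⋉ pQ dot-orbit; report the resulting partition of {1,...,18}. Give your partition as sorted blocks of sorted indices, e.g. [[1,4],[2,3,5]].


Dynkin diagram of C (from the 4 off-diagonal −1 entries): A_3.

Each λ_j+ρ reduced to Ā_17; 3-tuples below use C's row order:

  [1] (7, 1, 9)
  [2] (7, 1, 4)
  [3] (8, 5, 3)
  [4] (15, 0, 1)
  [5] (7, 1, 9)
  [6] (7, 1, 9)
  [7] (15, 0, 1)
  [8] (8, 5, 3)
  [9] (8, 5, 3)
  [10] (4, 1, 3)
  [11] (4, 1, 3)
  [12] (8, 5, 3)
  [13] (15, 0, 1)
  [14] (7, 1, 9)
  [15] (15, 0, 1)
  [16] (4, 1, 3)
  [17] (4, 1, 3)
  [18] (15, 0, 1)

Linkage partition of the 18 weights (5 classes, p=17):

[[1, 5, 6, 14], [2], [3, 8, 9, 12], [4, 7, 13, 15, 18], [10, 11, 16, 17]]


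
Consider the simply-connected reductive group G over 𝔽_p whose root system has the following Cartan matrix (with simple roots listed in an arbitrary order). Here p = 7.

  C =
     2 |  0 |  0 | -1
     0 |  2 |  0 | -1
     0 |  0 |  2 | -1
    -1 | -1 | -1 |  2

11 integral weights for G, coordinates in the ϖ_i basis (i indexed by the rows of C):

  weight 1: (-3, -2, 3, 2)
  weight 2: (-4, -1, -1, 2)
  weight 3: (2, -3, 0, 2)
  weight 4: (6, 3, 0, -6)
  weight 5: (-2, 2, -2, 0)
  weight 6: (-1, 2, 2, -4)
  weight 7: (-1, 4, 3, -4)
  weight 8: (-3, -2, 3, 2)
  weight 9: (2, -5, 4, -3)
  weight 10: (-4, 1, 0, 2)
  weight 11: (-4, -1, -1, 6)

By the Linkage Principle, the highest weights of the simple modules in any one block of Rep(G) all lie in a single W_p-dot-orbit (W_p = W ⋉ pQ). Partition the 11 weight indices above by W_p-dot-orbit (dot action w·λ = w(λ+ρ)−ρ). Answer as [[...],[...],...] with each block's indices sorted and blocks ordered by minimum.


Root system D_4: the 4×4 matrix C matches after relabeling.

Ā_7 reps of the 11 weights (D_4, coords as presented):

    [1] (2, 1, 4, 0)
    [2] (3, 0, 0, 0)
    [3] (3, 2, 1, 0)
    [4] (2, 1, 4, 0)
    [5] (0, 2, 0, 1)
    [6] (3, 0, 0, 0)
    [7] (3, 2, 1, 0)
    [8] (2, 1, 4, 0)
    [9] (3, 2, 1, 0)
    [10] (3, 2, 1, 0)
    [11] (3, 0, 0, 0)

Partition of {1..11} into 4 W_7-dot-orbits:

[[1, 4, 8], [2, 6, 11], [3, 7, 9, 10], [5]]


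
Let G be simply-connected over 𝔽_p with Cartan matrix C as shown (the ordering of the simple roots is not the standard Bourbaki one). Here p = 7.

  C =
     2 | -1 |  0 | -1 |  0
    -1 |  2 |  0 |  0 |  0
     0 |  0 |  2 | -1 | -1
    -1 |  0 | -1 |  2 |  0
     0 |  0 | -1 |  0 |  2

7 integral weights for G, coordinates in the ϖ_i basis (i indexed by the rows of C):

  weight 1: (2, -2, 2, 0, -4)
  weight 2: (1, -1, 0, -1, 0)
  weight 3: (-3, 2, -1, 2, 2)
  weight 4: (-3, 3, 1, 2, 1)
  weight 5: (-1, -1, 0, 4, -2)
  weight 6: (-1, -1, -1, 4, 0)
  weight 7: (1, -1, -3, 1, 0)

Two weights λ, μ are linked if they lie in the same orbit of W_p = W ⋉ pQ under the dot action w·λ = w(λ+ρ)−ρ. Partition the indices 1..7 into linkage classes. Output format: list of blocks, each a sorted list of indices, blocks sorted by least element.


Type A_5, rank 5, |W|=720; reorder rows/cols to standard.

Each λ_j+ρ reduced to Ā_7; 5-tuples below use C's row order:

  1: (2, 1, 0, 1, 3) · 2: (2, 0, 1, 0, 1) · 3: (2, 1, 0, 1, 3) · 4: (2, 0, 2, 1, 0) · 5: (0, 0, 0, 5, 1) · 6: (0, 0, 0, 5, 1) · 7: (2, 0, 1, 0, 1)

Linkage partition of the 7 weights (4 classes, p=7):

[[1, 3], [2, 7], [4], [5, 6]]


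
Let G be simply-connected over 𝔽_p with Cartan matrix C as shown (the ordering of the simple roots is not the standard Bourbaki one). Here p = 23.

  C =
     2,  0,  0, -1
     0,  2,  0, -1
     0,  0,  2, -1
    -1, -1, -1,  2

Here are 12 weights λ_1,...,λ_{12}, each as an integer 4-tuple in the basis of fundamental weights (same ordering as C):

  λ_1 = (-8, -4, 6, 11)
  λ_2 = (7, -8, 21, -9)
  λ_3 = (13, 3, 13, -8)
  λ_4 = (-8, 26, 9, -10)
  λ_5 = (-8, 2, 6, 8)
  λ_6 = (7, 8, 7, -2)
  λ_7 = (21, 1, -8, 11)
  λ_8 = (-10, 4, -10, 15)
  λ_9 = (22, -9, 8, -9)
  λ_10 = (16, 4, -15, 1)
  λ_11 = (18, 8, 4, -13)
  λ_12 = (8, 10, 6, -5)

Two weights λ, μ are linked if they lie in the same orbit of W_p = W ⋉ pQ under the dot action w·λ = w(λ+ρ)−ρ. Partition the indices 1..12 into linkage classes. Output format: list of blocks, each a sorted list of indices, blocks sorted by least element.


Root system D_4: the 4×4 matrix C matches after relabeling.

Each λ_j+ρ reduced to Ā_23; 4-tuples below use C's row order:

  λ_1 → (7, 3, 7, 2) · λ_2 → (7, 8, 7, 0) · λ_3 → (7, 3, 7, 2) · λ_4 → (5, 7, 2, 4) · λ_5 → (7, 3, 7, 2) · λ_6 → (7, 8, 7, 0) · λ_7 → (5, 7, 2, 4) · λ_8 → (7, 3, 7, 2) · λ_9 → (7, 8, 7, 0) · λ_10 → (5, 7, 2, 4) · λ_11 → (7, 3, 7, 2) · λ_12 → (5, 7, 3, 4)

Grouping the 12 weights by Ā_23-representative: 4 linkage classes.

[[1, 3, 5, 8, 11], [2, 6, 9], [4, 7, 10], [12]]


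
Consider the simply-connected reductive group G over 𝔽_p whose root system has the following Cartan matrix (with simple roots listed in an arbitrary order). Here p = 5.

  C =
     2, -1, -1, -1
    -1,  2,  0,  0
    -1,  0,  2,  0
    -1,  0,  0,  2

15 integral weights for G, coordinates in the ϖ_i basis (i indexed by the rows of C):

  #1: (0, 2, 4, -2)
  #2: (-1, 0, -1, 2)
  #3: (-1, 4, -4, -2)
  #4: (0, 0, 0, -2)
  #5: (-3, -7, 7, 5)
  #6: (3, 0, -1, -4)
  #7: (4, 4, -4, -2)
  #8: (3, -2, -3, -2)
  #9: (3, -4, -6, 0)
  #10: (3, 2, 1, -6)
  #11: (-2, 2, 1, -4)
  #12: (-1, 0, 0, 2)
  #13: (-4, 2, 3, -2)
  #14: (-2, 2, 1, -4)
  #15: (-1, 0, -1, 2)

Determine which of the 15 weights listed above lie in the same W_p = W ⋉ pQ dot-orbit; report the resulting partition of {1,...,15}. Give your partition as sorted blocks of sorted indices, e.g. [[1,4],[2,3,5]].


D_4 Cartan matrix, 4 simple roots permuted; ρ=(1,1,1,1).

Alcove-folded reps (p=5, 15 weights, presented ϖ-order):

  λ_1+ρ ↦ (0, 1, 1, 3)
  λ_2+ρ ↦ (0, 1, 0, 3)
  λ_3+ρ ↦ (0, 1, 1, 3)
  λ_4+ρ ↦ (0, 1, 1, 1)
  λ_5+ρ ↦ (0, 1, 1, 1)
  λ_6+ρ ↦ (0, 1, 0, 3)
  λ_7+ρ ↦ (0, 1, 1, 3)
  λ_8+ρ ↦ (0, 1, 2, 1)
  λ_9+ρ ↦ (0, 1, 1, 3)
  λ_10+ρ ↦ (0, 1, 2, 1)
  λ_11+ρ ↦ (0, 1, 2, 1)
  λ_12+ρ ↦ (0, 1, 1, 3)
  λ_13+ρ ↦ (0, 1, 0, 3)
  λ_14+ρ ↦ (0, 1, 2, 1)
  λ_15+ρ ↦ (0, 1, 0, 3)

Grouping the 15 weights by Ā_5-representative: 4 linkage classes.

[[1, 3, 7, 9, 12], [2, 6, 13, 15], [4, 5], [8, 10, 11, 14]]


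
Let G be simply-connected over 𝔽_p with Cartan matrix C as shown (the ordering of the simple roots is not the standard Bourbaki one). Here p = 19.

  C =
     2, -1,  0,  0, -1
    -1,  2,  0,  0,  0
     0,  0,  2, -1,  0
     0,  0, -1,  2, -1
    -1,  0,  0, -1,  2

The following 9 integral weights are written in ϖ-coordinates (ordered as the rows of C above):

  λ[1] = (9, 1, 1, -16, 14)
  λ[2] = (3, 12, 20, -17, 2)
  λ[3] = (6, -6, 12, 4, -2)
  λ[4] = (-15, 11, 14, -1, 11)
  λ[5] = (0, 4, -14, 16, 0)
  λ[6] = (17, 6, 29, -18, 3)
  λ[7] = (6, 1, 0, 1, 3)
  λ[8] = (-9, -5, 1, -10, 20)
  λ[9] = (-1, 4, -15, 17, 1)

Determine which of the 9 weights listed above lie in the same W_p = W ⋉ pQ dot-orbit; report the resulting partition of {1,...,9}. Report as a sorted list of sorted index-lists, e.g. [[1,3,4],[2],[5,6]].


C ↔ A_5 under row/col permutation; |W(A_5)| = 720.

Each λ_j+ρ reduced to Ā_19; 5-tuples below use C's row order:

    1: (4, 6, 5, 2, 0)
    2: (7, 2, 1, 2, 4)
    3: (1, 0, 8, 4, 1)
    4: (4, 6, 5, 2, 0)
    5: (1, 0, 8, 4, 1)
    6: (7, 2, 1, 2, 4)
    7: (7, 2, 1, 2, 4)
    8: (4, 6, 5, 2, 0)
    9: (1, 0, 8, 4, 1)

These 9 weights hit 3 W_19-dot-orbits; sizes (3, 3, 3):

[[1, 4, 8], [2, 6, 7], [3, 5, 9]]


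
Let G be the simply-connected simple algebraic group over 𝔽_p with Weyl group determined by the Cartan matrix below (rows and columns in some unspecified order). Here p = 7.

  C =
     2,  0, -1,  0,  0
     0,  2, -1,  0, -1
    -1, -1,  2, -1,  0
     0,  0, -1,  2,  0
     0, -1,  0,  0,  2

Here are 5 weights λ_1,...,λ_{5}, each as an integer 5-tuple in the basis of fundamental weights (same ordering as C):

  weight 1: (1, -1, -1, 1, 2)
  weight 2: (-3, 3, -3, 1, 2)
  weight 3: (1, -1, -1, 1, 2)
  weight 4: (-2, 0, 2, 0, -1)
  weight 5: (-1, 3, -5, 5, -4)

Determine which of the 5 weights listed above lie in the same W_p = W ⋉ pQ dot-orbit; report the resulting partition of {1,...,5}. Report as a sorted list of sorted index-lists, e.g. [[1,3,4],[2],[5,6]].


Root system D_5: the 5×5 matrix C matches after relabeling.

λ_j+ρ reflected into Ā_7 (⟨·,θ^∨⟩≤7); 5-tuples as given:

    λ_1+ρ ↦ (2, 0, 0, 2, 3)
    λ_2+ρ ↦ (2, 0, 0, 2, 3)
    λ_3+ρ ↦ (2, 0, 0, 2, 3)
    λ_4+ρ ↦ (1, 0, 2, 1, 0)
    λ_5+ρ ↦ (1, 0, 2, 1, 0)

2 distinct reps among the 5 weights ⇒ 2 W_7-linkage classes:

[[1, 2, 3], [4, 5]]


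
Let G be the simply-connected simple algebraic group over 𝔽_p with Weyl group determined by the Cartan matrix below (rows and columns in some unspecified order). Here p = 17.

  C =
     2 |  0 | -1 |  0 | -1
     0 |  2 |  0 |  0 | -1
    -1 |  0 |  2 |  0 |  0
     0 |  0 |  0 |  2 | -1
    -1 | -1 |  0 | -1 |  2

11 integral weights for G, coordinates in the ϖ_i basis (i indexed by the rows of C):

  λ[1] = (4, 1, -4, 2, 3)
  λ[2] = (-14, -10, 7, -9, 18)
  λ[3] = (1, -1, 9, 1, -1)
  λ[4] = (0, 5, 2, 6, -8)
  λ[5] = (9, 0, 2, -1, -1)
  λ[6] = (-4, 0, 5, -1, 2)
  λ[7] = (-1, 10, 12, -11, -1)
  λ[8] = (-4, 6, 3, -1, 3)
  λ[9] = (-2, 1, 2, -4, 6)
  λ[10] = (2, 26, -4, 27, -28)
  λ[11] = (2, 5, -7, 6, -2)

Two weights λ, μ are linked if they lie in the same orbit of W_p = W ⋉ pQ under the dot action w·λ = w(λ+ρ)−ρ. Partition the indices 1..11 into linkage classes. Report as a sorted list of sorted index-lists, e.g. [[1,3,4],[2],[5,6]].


Type D_5, rank 5, |W|=1920; reorder rows/cols to standard.

Ā_17 reps of the 11 weights (D_5, coords as presented):

  λ_1 → (1, 2, 2, 3, 3);  λ_2 → (1, 2, 2, 3, 3);  λ_3 → (2, 0, 10, 2, 0);  λ_4 → (3, 1, 3, 0, 0);  λ_5 → (3, 1, 3, 0, 0);  λ_6 → (3, 1, 3, 0, 0);  λ_7 → (3, 1, 3, 0, 0);  λ_8 → (3, 7, 1, 0, 1);  λ_9 → (1, 2, 2, 3, 3);  λ_10 → (3, 1, 3, 0, 0);  λ_11 → (1, 2, 2, 3, 3)

Partition of {1..11} into 4 W_17-dot-orbits:

[[1, 2, 9, 11], [3], [4, 5, 6, 7, 10], [8]]


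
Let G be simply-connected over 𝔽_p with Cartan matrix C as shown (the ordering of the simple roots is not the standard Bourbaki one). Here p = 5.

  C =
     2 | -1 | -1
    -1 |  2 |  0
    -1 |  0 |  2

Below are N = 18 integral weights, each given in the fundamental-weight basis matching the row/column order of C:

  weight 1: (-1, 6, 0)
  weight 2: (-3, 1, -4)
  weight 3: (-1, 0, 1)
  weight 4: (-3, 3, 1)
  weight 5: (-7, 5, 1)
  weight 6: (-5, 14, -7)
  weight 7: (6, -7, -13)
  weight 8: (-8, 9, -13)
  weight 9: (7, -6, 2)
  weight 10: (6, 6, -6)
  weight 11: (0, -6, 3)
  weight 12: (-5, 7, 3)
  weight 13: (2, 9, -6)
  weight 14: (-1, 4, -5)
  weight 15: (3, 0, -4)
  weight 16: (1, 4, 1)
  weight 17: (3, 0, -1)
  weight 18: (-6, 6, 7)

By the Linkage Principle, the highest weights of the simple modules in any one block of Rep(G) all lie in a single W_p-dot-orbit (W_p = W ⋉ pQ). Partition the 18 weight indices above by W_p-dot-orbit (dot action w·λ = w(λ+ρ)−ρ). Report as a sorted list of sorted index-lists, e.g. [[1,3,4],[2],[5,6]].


Dynkin diagram of C (from the 4 off-diagonal −1 entries): A_3.

Each λ_j+ρ reduced to Ā_5; 3-tuples below use C's row order:

  λ_1 → (2, 2, 0)
  λ_2 → (0, 3, 2)
  λ_3 → (0, 1, 2)
  λ_4 → (2, 2, 0)
  λ_5 → (1, 1, 3)
  λ_6 → (4, 1, 0)
  λ_7 → (1, 1, 3)
  λ_8 → (1, 0, 2)
  λ_9 → (1, 0, 2)
  λ_10 → (2, 2, 0)
  λ_11 → (4, 1, 0)
  λ_12 → (1, 1, 3)
  λ_13 → (0, 3, 2)
  λ_14 → (4, 1, 0)
  λ_15 → (1, 1, 3)
  λ_16 → (0, 1, 2)
  λ_17 → (4, 1, 0)
  λ_18 → (0, 3, 2)

6 distinct reps among the 18 weights ⇒ 6 W_5-linkage classes:

[[1, 4, 10], [2, 13, 18], [3, 16], [5, 7, 12, 15], [6, 11, 14, 17], [8, 9]]


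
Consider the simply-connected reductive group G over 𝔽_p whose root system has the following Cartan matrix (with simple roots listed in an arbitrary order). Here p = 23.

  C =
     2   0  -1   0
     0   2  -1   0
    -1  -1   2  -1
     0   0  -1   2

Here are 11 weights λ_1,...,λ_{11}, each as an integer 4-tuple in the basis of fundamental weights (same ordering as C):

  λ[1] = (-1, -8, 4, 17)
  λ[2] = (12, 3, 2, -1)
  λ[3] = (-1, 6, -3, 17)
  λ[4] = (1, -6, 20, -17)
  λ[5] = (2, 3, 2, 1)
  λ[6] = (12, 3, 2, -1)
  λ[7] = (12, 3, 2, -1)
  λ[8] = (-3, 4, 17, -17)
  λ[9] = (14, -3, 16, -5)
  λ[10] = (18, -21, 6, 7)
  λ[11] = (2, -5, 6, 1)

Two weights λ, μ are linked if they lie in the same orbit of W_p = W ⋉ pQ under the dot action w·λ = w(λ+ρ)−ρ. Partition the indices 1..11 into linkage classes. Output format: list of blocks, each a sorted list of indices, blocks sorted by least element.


D_4 Cartan matrix, 4 simple roots permuted; ρ=(1,1,1,1).

Each λ_j+ρ reduced to Ā_23; 4-tuples below use C's row order:

  [1] (2, 5, 0, 16)
  [2] (13, 4, 3, 0)
  [3] (2, 5, 0, 16)
  [4] (2, 5, 0, 16)
  [5] (3, 4, 3, 2)
  [6] (13, 4, 3, 0)
  [7] (13, 4, 3, 0)
  [8] (2, 5, 0, 16)
  [9] (3, 4, 3, 2)
  [10] (3, 4, 3, 2)
  [11] (3, 4, 3, 2)

Grouping the 11 weights by Ā_23-representative: 3 linkage classes.

[[1, 3, 4, 8], [2, 6, 7], [5, 9, 10, 11]]


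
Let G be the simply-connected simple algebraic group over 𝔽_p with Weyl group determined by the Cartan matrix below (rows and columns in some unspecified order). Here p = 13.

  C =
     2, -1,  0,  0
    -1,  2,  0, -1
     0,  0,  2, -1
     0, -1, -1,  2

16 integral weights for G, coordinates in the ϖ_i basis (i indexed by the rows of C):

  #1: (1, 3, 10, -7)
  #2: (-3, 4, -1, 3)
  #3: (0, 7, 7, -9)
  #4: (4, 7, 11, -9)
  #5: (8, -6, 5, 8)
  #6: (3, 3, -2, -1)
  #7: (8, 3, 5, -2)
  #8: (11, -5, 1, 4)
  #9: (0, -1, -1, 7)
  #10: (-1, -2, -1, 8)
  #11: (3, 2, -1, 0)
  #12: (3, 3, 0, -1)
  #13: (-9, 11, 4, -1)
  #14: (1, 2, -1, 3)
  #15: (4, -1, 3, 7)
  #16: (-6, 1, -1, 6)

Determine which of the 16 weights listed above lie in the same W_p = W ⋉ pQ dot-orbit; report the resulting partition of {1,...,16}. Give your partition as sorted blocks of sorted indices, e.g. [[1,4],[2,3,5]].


A_4 Cartan matrix, 4 simple roots permuted; ρ=(1,1,1,1).

W_13-reps of the 16 weights in Ā_13 (same 4-coord order as C):

  λ_1 → (0, 2, 5, 4)
  λ_2 → (2, 3, 0, 4)
  λ_3 → (1, 0, 0, 8)
  λ_4 → (1, 0, 0, 8)
  λ_5 → (2, 3, 0, 4)
  λ_6 → (4, 3, 0, 1)
  λ_7 → (4, 3, 0, 1)
  λ_8 → (6, 4, 0, 1)
  λ_9 → (1, 0, 0, 8)
  λ_10 → (1, 0, 0, 8)
  λ_11 → (4, 3, 0, 1)
  λ_12 → (4, 4, 1, 0)
  λ_13 → (4, 4, 1, 0)
  λ_14 → (2, 3, 0, 4)
  λ_15 → (1, 0, 0, 8)
  λ_16 → (2, 3, 0, 4)

6 distinct reps among the 16 weights ⇒ 6 W_13-linkage classes:

[[1], [2, 5, 14, 16], [3, 4, 9, 10, 15], [6, 7, 11], [8], [12, 13]]
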